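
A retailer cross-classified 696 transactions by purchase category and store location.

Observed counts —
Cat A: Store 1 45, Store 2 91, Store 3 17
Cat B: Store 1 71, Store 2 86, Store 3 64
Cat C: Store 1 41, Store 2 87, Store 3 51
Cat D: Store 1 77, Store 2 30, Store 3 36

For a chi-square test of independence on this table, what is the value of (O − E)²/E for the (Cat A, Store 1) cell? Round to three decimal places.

0.806

Row total (Cat A) = 153; column total (Store 1) = 234; N = 696.
Expected count E = 153 × 234 / 696 = 51.4397.
Contribution = (O − E)²/E = (45 − 51.4397)² / 51.4397 = 0.806.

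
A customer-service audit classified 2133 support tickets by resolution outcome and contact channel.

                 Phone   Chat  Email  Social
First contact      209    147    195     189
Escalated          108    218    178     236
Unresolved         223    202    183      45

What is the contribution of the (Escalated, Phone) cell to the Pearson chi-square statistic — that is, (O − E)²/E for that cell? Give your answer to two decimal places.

33.60

Row total (Escalated) = 740; column total (Phone) = 540; N = 2133.
Expected count E = 740 × 540 / 2133 = 187.342.
Contribution = (O − E)²/E = (108 − 187.342)² / 187.342 = 33.60.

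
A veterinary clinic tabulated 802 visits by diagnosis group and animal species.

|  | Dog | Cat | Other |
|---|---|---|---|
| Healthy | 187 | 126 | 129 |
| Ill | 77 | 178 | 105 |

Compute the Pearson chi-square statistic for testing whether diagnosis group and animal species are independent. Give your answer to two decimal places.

Row totals: 442, 360. Column totals: 264, 304, 234. Grand total N = 802.
Expected counts (row total × column total / N):
  Healthy, Dog: 442×264/802 = 145.496
  Healthy, Cat: 442×304/802 = 167.541
  Healthy, Other: 442×234/802 = 128.963
  Ill, Dog: 360×264/802 = 118.504
  Ill, Cat: 360×304/802 = 136.459
  Ill, Other: 360×234/802 = 105.037
Contributions (O − E)²/E:
  (187 − 145.496)²/145.496 = 11.8394
  (126 − 167.541)²/167.541 = 10.2999
  (129 − 128.963)²/128.963 = 0.0000
  (77 − 118.504)²/118.504 = 14.5361
  (178 − 136.459)²/136.459 = 12.6460
  (105 − 105.037)²/105.037 = 0.0000
χ² = 11.8394 + 10.2999 + 0.0000 + 14.5361 + 12.6460 + 0.0000 = 49.32

49.32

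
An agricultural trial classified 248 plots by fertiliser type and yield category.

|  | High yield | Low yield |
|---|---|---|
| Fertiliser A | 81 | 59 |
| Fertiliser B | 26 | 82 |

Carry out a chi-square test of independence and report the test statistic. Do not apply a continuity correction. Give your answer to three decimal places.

Row totals: 140, 108. Column totals: 107, 141. Grand total N = 248.
Expected counts (row total × column total / N):
  Fertiliser A, High yield: 140×107/248 = 60.4032
  Fertiliser A, Low yield: 140×141/248 = 79.5968
  Fertiliser B, High yield: 108×107/248 = 46.5968
  Fertiliser B, Low yield: 108×141/248 = 61.4032
Contributions (O − E)²/E:
  (81 − 60.4032)²/60.4032 = 7.0233
  (59 − 79.5968)²/79.5968 = 5.3297
  (26 − 46.5968)²/46.5968 = 9.1042
  (82 − 61.4032)²/61.4032 = 6.9089
χ² = 7.0233 + 5.3297 + 9.1042 + 6.9089 = 28.366

28.366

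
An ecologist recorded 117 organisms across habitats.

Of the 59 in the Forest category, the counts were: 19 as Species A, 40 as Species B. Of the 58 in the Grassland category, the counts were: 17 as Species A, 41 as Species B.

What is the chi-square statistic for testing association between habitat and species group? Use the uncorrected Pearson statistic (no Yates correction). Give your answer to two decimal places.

0.11

Row totals: 59, 58. Column totals: 36, 81. Grand total N = 117.
Expected counts (row total × column total / N):
  Forest, Species A: 59×36/117 = 18.154
  Forest, Species B: 59×81/117 = 40.846
  Grassland, Species A: 58×36/117 = 17.846
  Grassland, Species B: 58×81/117 = 40.154
Contributions (O − E)²/E:
  (19 − 18.154)²/18.154 = 0.0394
  (40 − 40.846)²/40.846 = 0.0175
  (17 − 17.846)²/17.846 = 0.0401
  (41 − 40.154)²/40.154 = 0.0178
χ² = 0.0394 + 0.0175 + 0.0401 + 0.0178 = 0.11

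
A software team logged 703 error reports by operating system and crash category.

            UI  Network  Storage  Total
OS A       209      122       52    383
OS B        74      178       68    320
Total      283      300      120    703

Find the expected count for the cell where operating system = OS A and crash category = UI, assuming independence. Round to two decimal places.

154.18

Row total (OS A) = 383; column total (UI) = 283; grand total N = 703.
Expected count = (row total × column total) / N = 383 × 283 / 703 = 154.18.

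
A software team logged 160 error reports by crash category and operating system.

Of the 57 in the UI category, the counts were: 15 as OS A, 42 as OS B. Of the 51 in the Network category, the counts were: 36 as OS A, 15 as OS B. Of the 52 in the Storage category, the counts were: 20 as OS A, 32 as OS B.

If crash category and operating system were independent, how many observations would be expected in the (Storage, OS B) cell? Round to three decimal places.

Row total (Storage) = 52; column total (OS B) = 89; grand total N = 160.
Expected count = (row total × column total) / N = 52 × 89 / 160 = 28.925.

28.925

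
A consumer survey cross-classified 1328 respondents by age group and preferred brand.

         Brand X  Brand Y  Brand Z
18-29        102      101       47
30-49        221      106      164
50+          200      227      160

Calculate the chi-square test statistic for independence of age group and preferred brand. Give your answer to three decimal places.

Row totals: 250, 491, 587. Column totals: 523, 434, 371. Grand total N = 1328.
Expected counts (row total × column total / N):
  18-29, Brand X: 250×523/1328 = 98.4563
  18-29, Brand Y: 250×434/1328 = 81.7018
  18-29, Brand Z: 250×371/1328 = 69.8419
  30-49, Brand X: 491×523/1328 = 193.3682
  30-49, Brand Y: 491×434/1328 = 160.4623
  30-49, Brand Z: 491×371/1328 = 137.1694
  50+, Brand X: 587×523/1328 = 231.1755
  50+, Brand Y: 587×434/1328 = 191.8358
  50+, Brand Z: 587×371/1328 = 163.9887
Contributions (O − E)²/E:
  (102 − 98.4563)²/98.4563 = 0.1275
  (101 − 81.7018)²/81.7018 = 4.5583
  (47 − 69.8419)²/69.8419 = 7.4705
  (221 − 193.3682)²/193.3682 = 3.9485
  (106 − 160.4623)²/160.4623 = 18.4850
  (164 − 137.1694)²/137.1694 = 5.2481
  (200 − 231.1755)²/231.1755 = 4.2042
  (227 − 191.8358)²/191.8358 = 6.4457
  (160 − 163.9887)²/163.9887 = 0.0970
χ² = 0.1275 + 4.5583 + 7.4705 + 3.9485 + 18.4850 + 5.2481 + 4.2042 + 6.4457 + 0.0970 = 50.585

50.585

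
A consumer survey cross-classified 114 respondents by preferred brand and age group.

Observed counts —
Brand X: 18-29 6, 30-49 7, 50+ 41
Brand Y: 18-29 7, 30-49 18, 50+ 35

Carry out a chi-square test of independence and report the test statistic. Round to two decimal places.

5.09

Row totals: 54, 60. Column totals: 13, 25, 76. Grand total N = 114.
Expected counts (row total × column total / N):
  Brand X, 18-29: 54×13/114 = 6.158
  Brand X, 30-49: 54×25/114 = 11.842
  Brand X, 50+: 54×76/114 = 36.000
  Brand Y, 18-29: 60×13/114 = 6.842
  Brand Y, 30-49: 60×25/114 = 13.158
  Brand Y, 50+: 60×76/114 = 40.000
Contributions (O − E)²/E:
  (6 − 6.158)²/6.158 = 0.0041
  (7 − 11.842)²/11.842 = 1.9798
  (41 − 36.000)²/36.000 = 0.6944
  (7 − 6.842)²/6.842 = 0.0036
  (18 − 13.158)²/13.158 = 1.7818
  (35 − 40.000)²/40.000 = 0.6250
χ² = 0.0041 + 1.9798 + 0.6944 + 0.0036 + 1.7818 + 0.6250 = 5.09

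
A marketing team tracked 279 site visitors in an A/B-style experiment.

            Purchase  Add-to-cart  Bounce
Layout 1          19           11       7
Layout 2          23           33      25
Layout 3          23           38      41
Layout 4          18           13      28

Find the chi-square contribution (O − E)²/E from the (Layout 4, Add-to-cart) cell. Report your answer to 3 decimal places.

Row total (Layout 4) = 59; column total (Add-to-cart) = 95; N = 279.
Expected count E = 59 × 95 / 279 = 20.0896.
Contribution = (O − E)²/E = (13 − 20.0896)² / 20.0896 = 2.502.

2.502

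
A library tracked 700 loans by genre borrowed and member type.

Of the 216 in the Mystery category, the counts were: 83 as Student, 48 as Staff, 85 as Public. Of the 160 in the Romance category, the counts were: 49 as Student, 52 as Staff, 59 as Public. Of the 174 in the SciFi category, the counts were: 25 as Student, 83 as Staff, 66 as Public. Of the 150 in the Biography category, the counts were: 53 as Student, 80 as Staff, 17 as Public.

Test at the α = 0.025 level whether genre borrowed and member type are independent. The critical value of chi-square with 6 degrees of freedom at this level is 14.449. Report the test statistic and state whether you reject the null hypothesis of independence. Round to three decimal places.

Row totals: 216, 160, 174, 150. Column totals: 210, 263, 227. Grand total N = 700.
Expected counts (row total × column total / N):
  Mystery, Student: 216×210/700 = 64.80000
  Mystery, Staff: 216×263/700 = 81.15429
  Mystery, Public: 216×227/700 = 70.04571
  Romance, Student: 160×210/700 = 48.00000
  Romance, Staff: 160×263/700 = 60.11429
  Romance, Public: 160×227/700 = 51.88571
  SciFi, Student: 174×210/700 = 52.20000
  SciFi, Staff: 174×263/700 = 65.37429
  SciFi, Public: 174×227/700 = 56.42571
  Biography, Student: 150×210/700 = 45.00000
  Biography, Staff: 150×263/700 = 56.35714
  Biography, Public: 150×227/700 = 48.64286
Contributions (O − E)²/E:
  (83 − 64.80000)²/64.80000 = 5.1117
  (48 − 81.15429)²/81.15429 = 13.5447
  (85 − 70.04571)²/70.04571 = 3.1926
  (49 − 48.00000)²/48.00000 = 0.0208
  (52 − 60.11429)²/60.11429 = 1.0953
  (59 − 51.88571)²/51.88571 = 0.9755
  (25 − 52.20000)²/52.20000 = 14.1732
  (83 − 65.37429)²/65.37429 = 4.7521
  (66 − 56.42571)²/56.42571 = 1.6246
  (53 − 45.00000)²/45.00000 = 1.4222
  (80 − 56.35714)²/56.35714 = 9.9186
  (17 − 48.64286)²/48.64286 = 20.5841
χ² = 5.1117 + 13.5447 + 3.1926 + 0.0208 + 1.0953 + 0.9755 + 14.1732 + 4.7521 + 1.6246 + 1.4222 + 9.9186 + 20.5841 = 76.415
df = (4−1)(3−1) = 6. Since 76.415 > 14.449, reject the null hypothesis of independence at α = 0.025.

76.415; reject H₀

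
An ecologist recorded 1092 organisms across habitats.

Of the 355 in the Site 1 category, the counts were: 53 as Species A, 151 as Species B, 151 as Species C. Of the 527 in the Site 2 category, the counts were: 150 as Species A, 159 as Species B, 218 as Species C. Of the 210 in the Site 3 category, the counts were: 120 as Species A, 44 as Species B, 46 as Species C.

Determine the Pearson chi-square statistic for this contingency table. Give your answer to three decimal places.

Row totals: 355, 527, 210. Column totals: 323, 354, 415. Grand total N = 1092.
Expected counts (row total × column total / N):
  Site 1, Species A: 355×323/1092 = 105.0046
  Site 1, Species B: 355×354/1092 = 115.0824
  Site 1, Species C: 355×415/1092 = 134.9130
  Site 2, Species A: 527×323/1092 = 155.8800
  Site 2, Species B: 527×354/1092 = 170.8407
  Site 2, Species C: 527×415/1092 = 200.2793
  Site 3, Species A: 210×323/1092 = 62.1154
  Site 3, Species B: 210×354/1092 = 68.0769
  Site 3, Species C: 210×415/1092 = 79.8077
Contributions (O − E)²/E:
  (53 − 105.0046)²/105.0046 = 25.7558
  (151 − 115.0824)²/115.0824 = 11.2100
  (151 − 134.9130)²/134.9130 = 1.9182
  (150 − 155.8800)²/155.8800 = 0.2218
  (159 − 170.8407)²/170.8407 = 0.8207
  (218 − 200.2793)²/200.2793 = 1.5679
  (120 − 62.1154)²/62.1154 = 53.9420
  (44 − 68.0769)²/68.0769 = 8.5153
  (46 − 79.8077)²/79.8077 = 14.3214
χ² = 25.7558 + 11.2100 + 1.9182 + 0.2218 + 0.8207 + 1.5679 + 53.9420 + 8.5153 + 14.3214 = 118.273

118.273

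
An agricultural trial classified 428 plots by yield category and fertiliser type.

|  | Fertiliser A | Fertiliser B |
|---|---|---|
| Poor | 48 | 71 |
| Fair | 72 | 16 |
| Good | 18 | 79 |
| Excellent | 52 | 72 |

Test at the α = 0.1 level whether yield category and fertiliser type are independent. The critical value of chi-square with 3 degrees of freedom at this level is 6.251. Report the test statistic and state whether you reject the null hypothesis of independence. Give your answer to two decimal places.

Row totals: 119, 88, 97, 124. Column totals: 190, 238. Grand total N = 428.
Expected counts (row total × column total / N):
  Poor, Fertiliser A: 119×190/428 = 52.827
  Poor, Fertiliser B: 119×238/428 = 66.173
  Fair, Fertiliser A: 88×190/428 = 39.065
  Fair, Fertiliser B: 88×238/428 = 48.935
  Good, Fertiliser A: 97×190/428 = 43.061
  Good, Fertiliser B: 97×238/428 = 53.939
  Excellent, Fertiliser A: 124×190/428 = 55.047
  Excellent, Fertiliser B: 124×238/428 = 68.953
Contributions (O − E)²/E:
  (48 − 52.827)²/52.827 = 0.4411
  (71 − 66.173)²/66.173 = 0.3521
  (72 − 39.065)²/39.065 = 27.7669
  (16 − 48.935)²/48.935 = 22.1664
  (18 − 43.061)²/43.061 = 14.5852
  (79 − 53.939)²/53.939 = 11.6438
  (52 − 55.047)²/55.047 = 0.1687
  (72 − 68.953)²/68.953 = 0.1346
χ² = 0.4411 + 0.3521 + 27.7669 + 22.1664 + 14.5852 + 11.6438 + 0.1687 + 0.1346 = 77.26
df = (4−1)(2−1) = 3. Since 77.26 > 6.251, reject the null hypothesis of independence at α = 0.1.

77.26; reject H₀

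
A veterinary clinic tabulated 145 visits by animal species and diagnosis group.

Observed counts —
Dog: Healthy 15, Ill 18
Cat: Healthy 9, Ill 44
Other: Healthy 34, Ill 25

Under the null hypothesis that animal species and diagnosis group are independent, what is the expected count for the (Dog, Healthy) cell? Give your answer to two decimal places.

13.20

Row total (Dog) = 33; column total (Healthy) = 58; grand total N = 145.
Expected count = (row total × column total) / N = 33 × 58 / 145 = 13.20.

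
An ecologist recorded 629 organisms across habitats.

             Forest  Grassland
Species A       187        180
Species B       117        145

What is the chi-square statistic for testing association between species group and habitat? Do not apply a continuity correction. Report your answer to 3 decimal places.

2.427

Row totals: 367, 262. Column totals: 304, 325. Grand total N = 629.
Expected counts (row total × column total / N):
  Species A, Forest: 367×304/629 = 177.3736
  Species A, Grassland: 367×325/629 = 189.6264
  Species B, Forest: 262×304/629 = 126.6264
  Species B, Grassland: 262×325/629 = 135.3736
Contributions (O − E)²/E:
  (187 − 177.3736)²/177.3736 = 0.5224
  (180 − 189.6264)²/189.6264 = 0.4887
  (117 − 126.6264)²/126.6264 = 0.7318
  (145 − 135.3736)²/135.3736 = 0.6845
χ² = 0.5224 + 0.4887 + 0.7318 + 0.6845 = 2.427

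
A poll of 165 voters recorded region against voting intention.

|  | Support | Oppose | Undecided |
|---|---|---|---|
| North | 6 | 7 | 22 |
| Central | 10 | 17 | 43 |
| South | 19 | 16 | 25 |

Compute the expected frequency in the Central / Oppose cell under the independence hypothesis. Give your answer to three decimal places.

Row total (Central) = 70; column total (Oppose) = 40; grand total N = 165.
Expected count = (row total × column total) / N = 70 × 40 / 165 = 16.970.

16.970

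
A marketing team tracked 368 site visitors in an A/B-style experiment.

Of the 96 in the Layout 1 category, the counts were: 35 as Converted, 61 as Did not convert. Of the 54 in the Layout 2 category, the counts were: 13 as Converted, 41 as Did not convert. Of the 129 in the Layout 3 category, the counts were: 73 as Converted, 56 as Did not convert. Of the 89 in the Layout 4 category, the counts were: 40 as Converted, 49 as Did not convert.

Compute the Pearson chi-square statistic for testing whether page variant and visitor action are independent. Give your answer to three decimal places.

Row totals: 96, 54, 129, 89. Column totals: 161, 207. Grand total N = 368.
Expected counts (row total × column total / N):
  Layout 1, Converted: 96×161/368 = 42.0000
  Layout 1, Did not convert: 96×207/368 = 54.0000
  Layout 2, Converted: 54×161/368 = 23.6250
  Layout 2, Did not convert: 54×207/368 = 30.3750
  Layout 3, Converted: 129×161/368 = 56.4375
  Layout 3, Did not convert: 129×207/368 = 72.5625
  Layout 4, Converted: 89×161/368 = 38.9375
  Layout 4, Did not convert: 89×207/368 = 50.0625
Contributions (O − E)²/E:
  (35 − 42.0000)²/42.0000 = 1.1667
  (61 − 54.0000)²/54.0000 = 0.9074
  (13 − 23.6250)²/23.6250 = 4.7784
  (41 − 30.3750)²/30.3750 = 3.7166
  (73 − 56.4375)²/56.4375 = 4.8605
  (56 − 72.5625)²/72.5625 = 3.7804
  (40 − 38.9375)²/38.9375 = 0.0290
  (49 − 50.0625)²/50.0625 = 0.0225
χ² = 1.1667 + 0.9074 + 4.7784 + 3.7166 + 4.8605 + 3.7804 + 0.0290 + 0.0225 = 19.262

19.262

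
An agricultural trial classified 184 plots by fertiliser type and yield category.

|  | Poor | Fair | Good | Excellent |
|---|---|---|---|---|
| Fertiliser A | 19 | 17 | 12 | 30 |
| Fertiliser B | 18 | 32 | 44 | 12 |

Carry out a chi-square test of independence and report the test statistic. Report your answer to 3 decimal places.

Row totals: 78, 106. Column totals: 37, 49, 56, 42. Grand total N = 184.
Expected counts (row total × column total / N):
  Fertiliser A, Poor: 78×37/184 = 15.6848
  Fertiliser A, Fair: 78×49/184 = 20.7717
  Fertiliser A, Good: 78×56/184 = 23.7391
  Fertiliser A, Excellent: 78×42/184 = 17.8043
  Fertiliser B, Poor: 106×37/184 = 21.3152
  Fertiliser B, Fair: 106×49/184 = 28.2283
  Fertiliser B, Good: 106×56/184 = 32.2609
  Fertiliser B, Excellent: 106×42/184 = 24.1957
Contributions (O − E)²/E:
  (19 − 15.6848)²/15.6848 = 0.7007
  (17 − 20.7717)²/20.7717 = 0.6849
  (12 − 23.7391)²/23.7391 = 5.8050
  (30 − 17.8043)²/17.8043 = 8.3539
  (18 − 21.3152)²/21.3152 = 0.5156
  (32 − 28.2283)²/28.2283 = 0.5040
  (44 − 32.2609)²/32.2609 = 4.2716
  (12 − 24.1957)²/24.1957 = 6.1472
χ² = 0.7007 + 0.6849 + 5.8050 + 8.3539 + 0.5156 + 0.5040 + 4.2716 + 6.1472 = 26.983

26.983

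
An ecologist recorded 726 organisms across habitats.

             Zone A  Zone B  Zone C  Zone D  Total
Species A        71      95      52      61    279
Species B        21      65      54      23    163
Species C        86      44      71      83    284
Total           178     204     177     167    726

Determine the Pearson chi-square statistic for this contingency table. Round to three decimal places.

60.047

Grand total N = 726.
Expected counts (row total × column total / N):
  Species A, Zone A: 279×178/726 = 68.4050
  Species A, Zone B: 279×204/726 = 78.3967
  Species A, Zone C: 279×177/726 = 68.0207
  Species A, Zone D: 279×167/726 = 64.1777
  Species B, Zone A: 163×178/726 = 39.9642
  Species B, Zone B: 163×204/726 = 45.8017
  Species B, Zone C: 163×177/726 = 39.7397
  Species B, Zone D: 163×167/726 = 37.4945
  Species C, Zone A: 284×178/726 = 69.6309
  Species C, Zone B: 284×204/726 = 79.8017
  Species C, Zone C: 284×177/726 = 69.2397
  Species C, Zone D: 284×167/726 = 65.3278
Contributions (O − E)²/E:
  (71 − 68.4050)²/68.4050 = 0.0984
  (95 − 78.3967)²/78.3967 = 3.5163
  (52 − 68.0207)²/68.0207 = 3.7733
  (61 − 64.1777)²/64.1777 = 0.1573
  (21 − 39.9642)²/39.9642 = 8.9991
  (65 − 45.8017)²/45.8017 = 8.0472
  (54 − 39.7397)²/39.7397 = 5.1172
  (23 − 37.4945)²/37.4945 = 5.6032
  (86 − 69.6309)²/69.6309 = 3.8481
  (44 − 79.8017)²/79.8017 = 16.0618
  (71 − 69.2397)²/69.2397 = 0.0448
  (83 − 65.3278)²/65.3278 = 4.7806
χ² = 0.0984 + 3.5163 + 3.7733 + 0.1573 + 8.9991 + 8.0472 + 5.1172 + 5.6032 + 3.8481 + 16.0618 + 0.0448 + 4.7806 = 60.047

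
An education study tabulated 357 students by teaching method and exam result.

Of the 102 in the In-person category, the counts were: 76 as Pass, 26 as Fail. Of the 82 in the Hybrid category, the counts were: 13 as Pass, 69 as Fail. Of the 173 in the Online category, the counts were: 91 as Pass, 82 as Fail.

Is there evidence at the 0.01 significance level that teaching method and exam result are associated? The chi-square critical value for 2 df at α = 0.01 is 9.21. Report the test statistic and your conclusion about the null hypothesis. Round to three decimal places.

63.201; reject H₀

Row totals: 102, 82, 173. Column totals: 180, 177. Grand total N = 357.
Expected counts (row total × column total / N):
  In-person, Pass: 102×180/357 = 51.4286
  In-person, Fail: 102×177/357 = 50.5714
  Hybrid, Pass: 82×180/357 = 41.3445
  Hybrid, Fail: 82×177/357 = 40.6555
  Online, Pass: 173×180/357 = 87.2269
  Online, Fail: 173×177/357 = 85.7731
Contributions (O − E)²/E:
  (76 − 51.4286)²/51.4286 = 11.7396
  (26 − 50.5714)²/50.5714 = 11.9386
  (13 − 41.3445)²/41.3445 = 19.4321
  (69 − 40.6555)²/40.6555 = 19.7614
  (91 − 87.2269)²/87.2269 = 0.1632
  (82 − 85.7731)²/85.7731 = 0.1660
χ² = 11.7396 + 11.9386 + 19.4321 + 19.7614 + 0.1632 + 0.1660 = 63.201
df = (3−1)(2−1) = 2. Since 63.201 > 9.21, reject the null hypothesis of independence at α = 0.01.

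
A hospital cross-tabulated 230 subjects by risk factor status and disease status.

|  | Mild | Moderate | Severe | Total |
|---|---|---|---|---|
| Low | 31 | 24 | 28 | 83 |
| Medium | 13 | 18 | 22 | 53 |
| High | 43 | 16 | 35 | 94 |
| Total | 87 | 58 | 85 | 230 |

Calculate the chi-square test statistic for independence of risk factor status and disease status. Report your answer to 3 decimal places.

Grand total N = 230.
Expected counts (row total × column total / N):
  Low, Mild: 83×87/230 = 31.3957
  Low, Moderate: 83×58/230 = 20.9304
  Low, Severe: 83×85/230 = 30.6739
  Medium, Mild: 53×87/230 = 20.0478
  Medium, Moderate: 53×58/230 = 13.3652
  Medium, Severe: 53×85/230 = 19.5870
  High, Mild: 94×87/230 = 35.5565
  High, Moderate: 94×58/230 = 23.7043
  High, Severe: 94×85/230 = 34.7391
Contributions (O − E)²/E:
  (31 − 31.3957)²/31.3957 = 0.0050
  (24 − 20.9304)²/20.9304 = 0.4502
  (28 − 30.6739)²/30.6739 = 0.2331
  (13 − 20.0478)²/20.0478 = 2.4777
  (18 − 13.3652)²/13.3652 = 1.6073
  (22 − 19.5870)²/19.5870 = 0.2973
  (43 − 35.5565)²/35.5565 = 1.5582
  (16 − 23.7043)²/23.7043 = 2.5040
  (35 − 34.7391)²/34.7391 = 0.0020
χ² = 0.0050 + 0.4502 + 0.2331 + 2.4777 + 1.6073 + 0.2973 + 1.5582 + 2.5040 + 0.0020 = 9.135

9.135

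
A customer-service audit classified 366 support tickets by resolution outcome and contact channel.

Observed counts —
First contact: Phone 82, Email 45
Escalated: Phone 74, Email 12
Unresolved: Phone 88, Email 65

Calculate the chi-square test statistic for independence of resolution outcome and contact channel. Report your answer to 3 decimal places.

20.552

Row totals: 127, 86, 153. Column totals: 244, 122. Grand total N = 366.
Expected counts (row total × column total / N):
  First contact, Phone: 127×244/366 = 84.6667
  First contact, Email: 127×122/366 = 42.3333
  Escalated, Phone: 86×244/366 = 57.3333
  Escalated, Email: 86×122/366 = 28.6667
  Unresolved, Phone: 153×244/366 = 102.0000
  Unresolved, Email: 153×122/366 = 51.0000
Contributions (O − E)²/E:
  (82 − 84.6667)²/84.6667 = 0.0840
  (45 − 42.3333)²/42.3333 = 0.1680
  (74 − 57.3333)²/57.3333 = 4.8450
  (12 − 28.6667)²/28.6667 = 9.6899
  (88 − 102.0000)²/102.0000 = 1.9216
  (65 − 51.0000)²/51.0000 = 3.8431
χ² = 0.0840 + 0.1680 + 4.8450 + 9.6899 + 1.9216 + 3.8431 = 20.552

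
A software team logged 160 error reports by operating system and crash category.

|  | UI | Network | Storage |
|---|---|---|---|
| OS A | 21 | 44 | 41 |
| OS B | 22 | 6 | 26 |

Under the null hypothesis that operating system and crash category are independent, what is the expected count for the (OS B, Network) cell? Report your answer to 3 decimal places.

Row total (OS B) = 54; column total (Network) = 50; grand total N = 160.
Expected count = (row total × column total) / N = 54 × 50 / 160 = 16.875.

16.875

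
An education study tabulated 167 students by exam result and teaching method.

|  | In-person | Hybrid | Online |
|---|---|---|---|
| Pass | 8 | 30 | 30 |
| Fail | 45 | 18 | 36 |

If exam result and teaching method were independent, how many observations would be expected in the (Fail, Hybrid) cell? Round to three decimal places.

Row total (Fail) = 99; column total (Hybrid) = 48; grand total N = 167.
Expected count = (row total × column total) / N = 99 × 48 / 167 = 28.455.

28.455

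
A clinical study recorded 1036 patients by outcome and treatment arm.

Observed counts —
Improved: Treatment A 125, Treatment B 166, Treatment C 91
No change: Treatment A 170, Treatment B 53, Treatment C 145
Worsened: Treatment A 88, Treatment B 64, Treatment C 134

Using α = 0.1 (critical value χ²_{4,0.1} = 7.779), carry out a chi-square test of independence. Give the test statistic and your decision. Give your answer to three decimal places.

Row totals: 382, 368, 286. Column totals: 383, 283, 370. Grand total N = 1036.
Expected counts (row total × column total / N):
  Improved, Treatment A: 382×383/1036 = 141.22201
  Improved, Treatment B: 382×283/1036 = 104.34942
  Improved, Treatment C: 382×370/1036 = 136.42857
  No change, Treatment A: 368×383/1036 = 136.04633
  No change, Treatment B: 368×283/1036 = 100.52510
  No change, Treatment C: 368×370/1036 = 131.42857
  Worsened, Treatment A: 286×383/1036 = 105.73166
  Worsened, Treatment B: 286×283/1036 = 78.12548
  Worsened, Treatment C: 286×370/1036 = 102.14286
Contributions (O − E)²/E:
  (125 − 141.22201)²/141.22201 = 1.8634
  (166 − 104.34942)²/104.34942 = 36.4237
  (91 − 136.42857)²/136.42857 = 15.1270
  (170 − 136.04633)²/136.04633 = 8.4740
  (53 − 100.52510)²/100.52510 = 22.4684
  (145 − 131.42857)²/131.42857 = 1.4014
  (88 − 105.73166)²/105.73166 = 2.9737
  (64 − 78.12548)²/78.12548 = 2.5540
  (134 − 102.14286)²/102.14286 = 9.9359
χ² = 1.8634 + 36.4237 + 15.1270 + 8.4740 + 22.4684 + 1.4014 + 2.9737 + 2.5540 + 9.9359 = 101.221
df = (3−1)(3−1) = 4. Since 101.221 > 7.779, reject the null hypothesis of independence at α = 0.1.

101.221; reject H₀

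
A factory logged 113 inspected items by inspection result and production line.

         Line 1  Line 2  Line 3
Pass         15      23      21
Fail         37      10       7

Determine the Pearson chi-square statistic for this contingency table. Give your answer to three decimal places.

Row totals: 59, 54. Column totals: 52, 33, 28. Grand total N = 113.
Expected counts (row total × column total / N):
  Pass, Line 1: 59×52/113 = 27.1504
  Pass, Line 2: 59×33/113 = 17.2301
  Pass, Line 3: 59×28/113 = 14.6195
  Fail, Line 1: 54×52/113 = 24.8496
  Fail, Line 2: 54×33/113 = 15.7699
  Fail, Line 3: 54×28/113 = 13.3805
Contributions (O − E)²/E:
  (15 − 27.1504)²/27.1504 = 5.4376
  (23 − 17.2301)²/17.2301 = 1.9322
  (21 − 14.6195)²/14.6195 = 2.7847
  (37 − 24.8496)²/24.8496 = 5.9410
  (10 − 15.7699)²/15.7699 = 2.1111
  (7 − 13.3805)²/13.3805 = 3.0425
χ² = 5.4376 + 1.9322 + 2.7847 + 5.9410 + 2.1111 + 3.0425 = 21.249

21.249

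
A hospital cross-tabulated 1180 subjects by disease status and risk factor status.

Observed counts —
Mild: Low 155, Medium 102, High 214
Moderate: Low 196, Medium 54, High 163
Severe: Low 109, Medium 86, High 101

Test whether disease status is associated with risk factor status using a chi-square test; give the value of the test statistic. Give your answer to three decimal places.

40.304

Row totals: 471, 413, 296. Column totals: 460, 242, 478. Grand total N = 1180.
Expected counts (row total × column total / N):
  Mild, Low: 471×460/1180 = 183.6102
  Mild, Medium: 471×242/1180 = 96.5949
  Mild, High: 471×478/1180 = 190.7949
  Moderate, Low: 413×460/1180 = 161.0000
  Moderate, Medium: 413×242/1180 = 84.7000
  Moderate, High: 413×478/1180 = 167.3000
  Severe, Low: 296×460/1180 = 115.3898
  Severe, Medium: 296×242/1180 = 60.7051
  Severe, High: 296×478/1180 = 119.9051
Contributions (O − E)²/E:
  (155 − 183.6102)²/183.6102 = 4.4581
  (102 − 96.5949)²/96.5949 = 0.3024
  (214 − 190.7949)²/190.7949 = 2.8223
  (196 − 161.0000)²/161.0000 = 7.6087
  (54 − 84.7000)²/84.7000 = 11.1274
  (163 − 167.3000)²/167.3000 = 0.1105
  (109 − 115.3898)²/115.3898 = 0.3538
  (86 − 60.7051)²/60.7051 = 10.5400
  (101 − 119.9051)²/119.9051 = 2.9807
χ² = 4.4581 + 0.3024 + 2.8223 + 7.6087 + 11.1274 + 0.1105 + 0.3538 + 10.5400 + 2.9807 = 40.304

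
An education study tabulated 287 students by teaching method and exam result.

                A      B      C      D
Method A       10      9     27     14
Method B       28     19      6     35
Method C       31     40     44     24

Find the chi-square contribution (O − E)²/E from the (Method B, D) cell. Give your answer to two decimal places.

Row total (Method B) = 88; column total (D) = 73; N = 287.
Expected count E = 88 × 73 / 287 = 22.383.
Contribution = (O − E)²/E = (35 − 22.383)² / 22.383 = 7.11.

7.11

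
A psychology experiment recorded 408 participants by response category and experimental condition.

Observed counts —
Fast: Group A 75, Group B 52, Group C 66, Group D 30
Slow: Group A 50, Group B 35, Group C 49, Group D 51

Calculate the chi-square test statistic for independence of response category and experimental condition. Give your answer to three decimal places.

12.852

Row totals: 223, 185. Column totals: 125, 87, 115, 81. Grand total N = 408.
Expected counts (row total × column total / N):
  Fast, Group A: 223×125/408 = 68.3211
  Fast, Group B: 223×87/408 = 47.5515
  Fast, Group C: 223×115/408 = 62.8554
  Fast, Group D: 223×81/408 = 44.2721
  Slow, Group A: 185×125/408 = 56.6789
  Slow, Group B: 185×87/408 = 39.4485
  Slow, Group C: 185×115/408 = 52.1446
  Slow, Group D: 185×81/408 = 36.7279
Contributions (O − E)²/E:
  (75 − 68.3211)²/68.3211 = 0.6529
  (52 − 47.5515)²/47.5515 = 0.4162
  (66 − 62.8554)²/62.8554 = 0.1573
  (30 − 44.2721)²/44.2721 = 4.6009
  (50 − 56.6789)²/56.6789 = 0.7870
  (35 − 39.4485)²/39.4485 = 0.5016
  (49 − 52.1446)²/52.1446 = 0.1896
  (51 − 36.7279)²/36.7279 = 5.5460
χ² = 0.6529 + 0.4162 + 0.1573 + 4.6009 + 0.7870 + 0.5016 + 0.1896 + 5.5460 = 12.852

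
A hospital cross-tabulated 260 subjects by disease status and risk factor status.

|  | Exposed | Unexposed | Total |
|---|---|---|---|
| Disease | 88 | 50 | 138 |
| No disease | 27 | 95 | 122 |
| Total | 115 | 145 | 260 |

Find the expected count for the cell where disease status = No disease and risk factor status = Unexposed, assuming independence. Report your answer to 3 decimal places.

Row total (No disease) = 122; column total (Unexposed) = 145; grand total N = 260.
Expected count = (row total × column total) / N = 122 × 145 / 260 = 68.038.

68.038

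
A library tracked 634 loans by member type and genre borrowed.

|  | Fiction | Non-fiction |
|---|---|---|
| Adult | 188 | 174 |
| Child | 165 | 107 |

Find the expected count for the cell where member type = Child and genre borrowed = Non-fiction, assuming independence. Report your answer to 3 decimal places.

120.555

Row total (Child) = 272; column total (Non-fiction) = 281; grand total N = 634.
Expected count = (row total × column total) / N = 272 × 281 / 634 = 120.555.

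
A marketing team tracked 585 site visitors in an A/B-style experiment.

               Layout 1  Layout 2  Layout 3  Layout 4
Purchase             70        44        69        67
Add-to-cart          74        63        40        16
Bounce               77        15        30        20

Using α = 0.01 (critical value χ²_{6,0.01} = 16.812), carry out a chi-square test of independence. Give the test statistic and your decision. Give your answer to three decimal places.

Row totals: 250, 193, 142. Column totals: 221, 122, 139, 103. Grand total N = 585.
Expected counts (row total × column total / N):
  Purchase, Layout 1: 250×221/585 = 94.44444
  Purchase, Layout 2: 250×122/585 = 52.13675
  Purchase, Layout 3: 250×139/585 = 59.40171
  Purchase, Layout 4: 250×103/585 = 44.01709
  Add-to-cart, Layout 1: 193×221/585 = 72.91111
  Add-to-cart, Layout 2: 193×122/585 = 40.24957
  Add-to-cart, Layout 3: 193×139/585 = 45.85812
  Add-to-cart, Layout 4: 193×103/585 = 33.98120
  Bounce, Layout 1: 142×221/585 = 53.64444
  Bounce, Layout 2: 142×122/585 = 29.61368
  Bounce, Layout 3: 142×139/585 = 33.74017
  Bounce, Layout 4: 142×103/585 = 25.00171
Contributions (O − E)²/E:
  (70 − 94.44444)²/94.44444 = 6.3268
  (44 − 52.13675)²/52.13675 = 1.2699
  (69 − 59.40171)²/59.40171 = 1.5509
  (67 − 44.01709)²/44.01709 = 12.0002
  (74 − 72.91111)²/72.91111 = 0.0163
  (63 − 40.24957)²/40.24957 = 12.8593
  (40 − 45.85812)²/45.85812 = 0.7483
  (16 − 33.98120)²/33.98120 = 9.5148
  (77 − 53.64444)²/53.64444 = 10.1685
  (15 − 29.61368)²/29.61368 = 7.2115
  (30 − 33.74017)²/33.74017 = 0.4146
  (20 − 25.00171)²/25.00171 = 1.0006
χ² = 6.3268 + 1.2699 + 1.5509 + 12.0002 + 0.0163 + 12.8593 + 0.7483 + 9.5148 + 10.1685 + 7.2115 + 0.4146 + 1.0006 = 63.082
df = (3−1)(4−1) = 6. Since 63.082 > 16.812, reject the null hypothesis of independence at α = 0.01.

63.082; reject H₀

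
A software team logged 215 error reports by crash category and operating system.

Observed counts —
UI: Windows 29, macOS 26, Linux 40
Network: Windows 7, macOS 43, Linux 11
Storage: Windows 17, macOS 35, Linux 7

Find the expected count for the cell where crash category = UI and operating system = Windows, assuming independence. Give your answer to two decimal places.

Row total (UI) = 95; column total (Windows) = 53; grand total N = 215.
Expected count = (row total × column total) / N = 95 × 53 / 215 = 23.42.

23.42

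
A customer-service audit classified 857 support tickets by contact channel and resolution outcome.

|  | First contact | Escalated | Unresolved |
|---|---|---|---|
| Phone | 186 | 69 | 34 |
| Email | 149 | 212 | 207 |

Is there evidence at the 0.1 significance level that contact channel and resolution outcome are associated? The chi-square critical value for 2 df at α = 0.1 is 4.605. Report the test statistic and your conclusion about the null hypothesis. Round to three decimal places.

123.282; reject H₀

Row totals: 289, 568. Column totals: 335, 281, 241. Grand total N = 857.
Expected counts (row total × column total / N):
  Phone, First contact: 289×335/857 = 112.9697
  Phone, Escalated: 289×281/857 = 94.7596
  Phone, Unresolved: 289×241/857 = 81.2707
  Email, First contact: 568×335/857 = 222.0303
  Email, Escalated: 568×281/857 = 186.2404
  Email, Unresolved: 568×241/857 = 159.7293
Contributions (O − E)²/E:
  (186 − 112.9697)²/112.9697 = 47.2111
  (69 − 94.7596)²/94.7596 = 7.0025
  (34 − 81.2707)²/81.2707 = 27.4948
  (149 − 222.0303)²/222.0303 = 24.0212
  (212 − 186.2404)²/186.2404 = 3.5629
  (207 − 159.7293)²/159.7293 = 13.9894
χ² = 47.2111 + 7.0025 + 27.4948 + 24.0212 + 3.5629 + 13.9894 = 123.282
df = (2−1)(3−1) = 2. Since 123.282 > 4.605, reject the null hypothesis of independence at α = 0.1.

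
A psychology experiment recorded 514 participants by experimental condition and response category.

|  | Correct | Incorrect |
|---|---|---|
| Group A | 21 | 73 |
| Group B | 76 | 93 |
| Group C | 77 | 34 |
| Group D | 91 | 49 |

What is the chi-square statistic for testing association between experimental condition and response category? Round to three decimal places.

Row totals: 94, 169, 111, 140. Column totals: 265, 249. Grand total N = 514.
Expected counts (row total × column total / N):
  Group A, Correct: 94×265/514 = 48.4630
  Group A, Incorrect: 94×249/514 = 45.5370
  Group B, Correct: 169×265/514 = 87.1304
  Group B, Incorrect: 169×249/514 = 81.8696
  Group C, Correct: 111×265/514 = 57.2276
  Group C, Incorrect: 111×249/514 = 53.7724
  Group D, Correct: 140×265/514 = 72.1790
  Group D, Incorrect: 140×249/514 = 67.8210
Contributions (O − E)²/E:
  (21 − 48.4630)²/48.4630 = 15.5627
  (73 − 45.5370)²/45.5370 = 16.5627
  (76 − 87.1304)²/87.1304 = 1.4218
  (93 − 81.8696)²/81.8696 = 1.5132
  (77 − 57.2276)²/57.2276 = 6.8315
  (34 − 53.7724)²/53.7724 = 7.2704
  (91 − 72.1790)²/72.1790 = 4.9077
  (49 − 67.8210)²/67.8210 = 5.2230
χ² = 15.5627 + 16.5627 + 1.4218 + 1.5132 + 6.8315 + 7.2704 + 4.9077 + 5.2230 = 59.293

59.293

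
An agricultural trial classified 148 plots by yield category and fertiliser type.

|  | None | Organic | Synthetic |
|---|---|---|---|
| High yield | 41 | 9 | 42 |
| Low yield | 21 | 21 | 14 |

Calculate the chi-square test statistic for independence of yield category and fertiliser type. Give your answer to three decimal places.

17.532

Row totals: 92, 56. Column totals: 62, 30, 56. Grand total N = 148.
Expected counts (row total × column total / N):
  High yield, None: 92×62/148 = 38.5405
  High yield, Organic: 92×30/148 = 18.6486
  High yield, Synthetic: 92×56/148 = 34.8108
  Low yield, None: 56×62/148 = 23.4595
  Low yield, Organic: 56×30/148 = 11.3514
  Low yield, Synthetic: 56×56/148 = 21.1892
Contributions (O − E)²/E:
  (41 − 38.5405)²/38.5405 = 0.1570
  (9 − 18.6486)²/18.6486 = 4.9921
  (42 − 34.8108)²/34.8108 = 1.4847
  (21 − 23.4595)²/23.4595 = 0.2579
  (21 − 11.3514)²/11.3514 = 8.2012
  (14 − 21.1892)²/21.1892 = 2.4392
χ² = 0.1570 + 4.9921 + 1.4847 + 0.2579 + 8.2012 + 2.4392 = 17.532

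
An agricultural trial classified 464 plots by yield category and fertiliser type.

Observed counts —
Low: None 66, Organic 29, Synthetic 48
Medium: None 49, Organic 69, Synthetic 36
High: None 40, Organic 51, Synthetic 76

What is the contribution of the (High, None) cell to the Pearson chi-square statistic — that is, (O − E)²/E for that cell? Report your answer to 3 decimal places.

Row total (High) = 167; column total (None) = 155; N = 464.
Expected count E = 167 × 155 / 464 = 55.7866.
Contribution = (O − E)²/E = (40 − 55.7866)² / 55.7866 = 4.467.

4.467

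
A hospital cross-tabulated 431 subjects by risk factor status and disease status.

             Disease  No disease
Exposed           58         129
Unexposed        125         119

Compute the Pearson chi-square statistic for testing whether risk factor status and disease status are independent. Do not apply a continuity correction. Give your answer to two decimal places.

Row totals: 187, 244. Column totals: 183, 248. Grand total N = 431.
Expected counts (row total × column total / N):
  Exposed, Disease: 187×183/431 = 79.399
  Exposed, No disease: 187×248/431 = 107.601
  Unexposed, Disease: 244×183/431 = 103.601
  Unexposed, No disease: 244×248/431 = 140.399
Contributions (O − E)²/E:
  (58 − 79.399)²/79.399 = 5.7673
  (129 − 107.601)²/107.601 = 4.2557
  (125 − 103.601)²/103.601 = 4.4200
  (119 − 140.399)²/140.399 = 3.2615
χ² = 5.7673 + 4.2557 + 4.4200 + 3.2615 = 17.70

17.70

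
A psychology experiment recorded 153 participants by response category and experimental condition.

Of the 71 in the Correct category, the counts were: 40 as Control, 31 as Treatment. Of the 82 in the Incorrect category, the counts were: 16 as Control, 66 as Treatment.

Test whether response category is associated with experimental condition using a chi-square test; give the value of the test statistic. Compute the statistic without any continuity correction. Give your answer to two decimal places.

Row totals: 71, 82. Column totals: 56, 97. Grand total N = 153.
Expected counts (row total × column total / N):
  Correct, Control: 71×56/153 = 25.987
  Correct, Treatment: 71×97/153 = 45.013
  Incorrect, Control: 82×56/153 = 30.013
  Incorrect, Treatment: 82×97/153 = 51.987
Contributions (O − E)²/E:
  (40 − 25.987)²/25.987 = 7.5562
  (31 − 45.013)²/45.013 = 4.3624
  (16 − 30.013)²/30.013 = 6.5426
  (66 − 51.987)²/51.987 = 3.7772
χ² = 7.5562 + 4.3624 + 6.5426 + 3.7772 = 22.24

22.24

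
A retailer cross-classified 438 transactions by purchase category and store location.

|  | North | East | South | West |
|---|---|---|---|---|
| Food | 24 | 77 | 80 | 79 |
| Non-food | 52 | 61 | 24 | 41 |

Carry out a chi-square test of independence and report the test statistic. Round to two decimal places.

40.42

Row totals: 260, 178. Column totals: 76, 138, 104, 120. Grand total N = 438.
Expected counts (row total × column total / N):
  Food, North: 260×76/438 = 45.114
  Food, East: 260×138/438 = 81.918
  Food, South: 260×104/438 = 61.735
  Food, West: 260×120/438 = 71.233
  Non-food, North: 178×76/438 = 30.886
  Non-food, East: 178×138/438 = 56.082
  Non-food, South: 178×104/438 = 42.265
  Non-food, West: 178×120/438 = 48.767
Contributions (O − E)²/E:
  (24 − 45.114)²/45.114 = 9.8817
  (77 − 81.918)²/81.918 = 0.2953
  (80 − 61.735)²/61.735 = 5.4039
  (79 − 71.233)²/71.233 = 0.8469
  (52 − 30.886)²/30.886 = 14.4338
  (61 − 56.082)²/56.082 = 0.4313
  (24 − 42.265)²/42.265 = 7.8933
  (41 − 48.767)²/48.767 = 1.2370
χ² = 9.8817 + 0.2953 + 5.4039 + 0.8469 + 14.4338 + 0.4313 + 7.8933 + 1.2370 = 40.42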